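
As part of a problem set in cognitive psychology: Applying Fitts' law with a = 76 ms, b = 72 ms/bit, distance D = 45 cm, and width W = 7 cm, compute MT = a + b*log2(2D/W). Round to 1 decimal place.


MT = 76 + 72 * log2(2*45/7)
2D/W = 12.857143
log2(12.857143) = 3.6845
MT = 76 + 72 * 3.6845
= 341.3 ms


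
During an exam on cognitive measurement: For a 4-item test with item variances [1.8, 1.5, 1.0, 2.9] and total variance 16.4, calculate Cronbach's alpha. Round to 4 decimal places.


alpha = (k/(k-1)) * (1 - sum(s_i^2)/s_total^2)
sum(item variances) = 7.2
k/(k-1) = 4/3 = 1.333333
1 - 7.2/16.4 = 1 - 0.439024 = 0.560976
alpha = 1.333333 * 0.560976
= 0.7480


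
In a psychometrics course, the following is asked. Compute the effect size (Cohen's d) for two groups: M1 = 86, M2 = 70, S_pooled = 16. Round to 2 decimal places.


Cohen's d = (M1 - M2) / S_pooled
= (86 - 70) / 16
= 16 / 16
= 1.00


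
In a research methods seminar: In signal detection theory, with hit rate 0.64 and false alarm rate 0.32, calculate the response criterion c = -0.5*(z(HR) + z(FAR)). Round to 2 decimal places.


c = -0.5 * (z(HR) + z(FAR))
z(0.64) = 0.3585
z(0.32) = -0.4677
c = -0.5 * (0.3585 + -0.4677)
= -0.5 * -0.1092
= 0.05


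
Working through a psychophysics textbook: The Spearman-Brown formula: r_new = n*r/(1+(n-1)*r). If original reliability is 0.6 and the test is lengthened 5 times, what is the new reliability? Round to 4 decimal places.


r_new = n*r / (1 + (n-1)*r)
Numerator = 5 * 0.6 = 3.0
Denominator = 1 + 4 * 0.6 = 3.4
r_new = 3.0 / 3.4
= 0.8824


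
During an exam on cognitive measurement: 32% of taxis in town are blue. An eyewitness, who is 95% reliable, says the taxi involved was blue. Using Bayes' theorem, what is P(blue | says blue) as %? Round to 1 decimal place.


P(blue | says blue) = P(says blue | blue)*P(blue) / [P(says blue | blue)*P(blue) + P(says blue | not blue)*P(not blue)]
Numerator = 0.95 * 0.32 = 0.304
False identification = 0.05 * 0.68 = 0.034
P = 0.304 / (0.304 + 0.034)
= 0.304 / 0.338
As percentage = 89.9


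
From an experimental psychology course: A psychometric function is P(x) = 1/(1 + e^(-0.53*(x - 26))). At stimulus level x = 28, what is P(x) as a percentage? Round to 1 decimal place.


P(x) = 1/(1 + e^(-0.53*(28 - 26)))
Exponent = -0.53 * 2 = -1.06
e^(-1.06) = 0.346456
P = 1/(1 + 0.346456) = 0.74269
Percentage = 74.3


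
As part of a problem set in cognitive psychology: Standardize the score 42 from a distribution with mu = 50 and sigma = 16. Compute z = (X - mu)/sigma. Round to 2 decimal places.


z = (X - mu) / sigma
= (42 - 50) / 16
= -8 / 16
= -0.50


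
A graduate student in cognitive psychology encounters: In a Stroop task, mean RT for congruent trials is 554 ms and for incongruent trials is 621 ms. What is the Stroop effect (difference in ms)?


Stroop effect = RT(incongruent) - RT(congruent)
= 621 - 554
= 67 ms


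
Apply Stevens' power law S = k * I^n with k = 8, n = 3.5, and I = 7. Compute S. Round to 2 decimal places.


S = 8 * 7^3.5
7^3.5 = 907.4927
S = 8 * 907.4927
= 7259.94


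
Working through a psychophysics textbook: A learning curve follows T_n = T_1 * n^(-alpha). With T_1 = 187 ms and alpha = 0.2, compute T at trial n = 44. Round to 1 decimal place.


T_n = 187 * 44^(-0.2)
44^(-0.2) = 0.469148
T_n = 187 * 0.469148
= 87.7 ms


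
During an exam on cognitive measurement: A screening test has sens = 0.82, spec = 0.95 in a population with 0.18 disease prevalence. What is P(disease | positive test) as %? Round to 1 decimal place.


PPV = (sens * prev) / (sens * prev + (1-spec) * (1-prev))
Numerator = 0.82 * 0.18 = 0.1476
P(positive and no disease) = (1 - spec) * (1 - prev) = (1 - 0.95) * (1 - 0.18) = 0.041
Denominator = 0.1476 + 0.041 = 0.1886
PPV = 0.1476 / 0.1886 = 0.782609
As percentage = 78.3


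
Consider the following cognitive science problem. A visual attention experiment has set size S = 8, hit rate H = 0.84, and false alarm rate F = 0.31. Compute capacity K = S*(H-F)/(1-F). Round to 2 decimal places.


K = S * (H - F) / (1 - F)
H - F = 0.53
1 - F = 0.69
K = 8 * 0.53 / 0.69
= 6.14


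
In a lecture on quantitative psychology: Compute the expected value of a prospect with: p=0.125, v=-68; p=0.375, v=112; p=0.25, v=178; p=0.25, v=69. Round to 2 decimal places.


EU = sum(p_i * v_i)
0.125 * -68 = -8.5
0.375 * 112 = 42.0
0.25 * 178 = 44.5
0.25 * 69 = 17.25
EU = -8.5 + 42.0 + 44.5 + 17.25
= 95.25


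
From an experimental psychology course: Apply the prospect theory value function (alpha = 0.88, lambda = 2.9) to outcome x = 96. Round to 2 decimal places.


Since x = 96 >= 0, use v(x) = x^0.88
96^0.88 = 55.5135
v(96) = 55.51


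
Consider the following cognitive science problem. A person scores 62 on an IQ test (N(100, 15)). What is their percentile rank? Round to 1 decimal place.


z = (IQ - mean) / SD
z = (62 - 100) / 15 = -2.5333
Percentile = Phi(-2.5333) * 100
Phi(-2.5333) = 0.00565
= 0.6


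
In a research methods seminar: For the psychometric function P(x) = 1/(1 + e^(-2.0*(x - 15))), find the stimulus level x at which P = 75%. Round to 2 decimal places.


At P = 0.75: 0.75 = 1/(1 + e^(-k*(x-x0)))
Solving: e^(-k*(x-x0)) = 1/3
x = x0 + ln(3)/k
ln(3) = 1.0986
x = 15 + 1.0986/2.0
= 15 + 0.5493
= 15.55


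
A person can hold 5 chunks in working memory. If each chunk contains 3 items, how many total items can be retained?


Total items = chunks * items_per_chunk
= 5 * 3
= 15


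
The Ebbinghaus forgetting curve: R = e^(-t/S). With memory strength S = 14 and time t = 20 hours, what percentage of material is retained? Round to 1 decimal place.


R = e^(-t/S)
-t/S = -20/14 = -1.428571
R = e^(-1.428571) = 0.239651
Percentage = 0.239651 * 100
= 24.0


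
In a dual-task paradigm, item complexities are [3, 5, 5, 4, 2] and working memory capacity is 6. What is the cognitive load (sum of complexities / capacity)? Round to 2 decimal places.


Total complexity = 3 + 5 + 5 + 4 + 2 = 19
Load = total / capacity = 19 / 6
= 3.17


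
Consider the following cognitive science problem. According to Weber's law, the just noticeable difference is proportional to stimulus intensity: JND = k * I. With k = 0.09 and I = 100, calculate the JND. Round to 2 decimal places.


JND = k * I
JND = 0.09 * 100
= 9.00


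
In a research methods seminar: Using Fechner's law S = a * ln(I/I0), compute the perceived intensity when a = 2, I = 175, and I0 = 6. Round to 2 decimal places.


S = 2 * ln(175/6)
I/I0 = 29.166667
ln(29.166667) = 3.373
S = 2 * 3.373
= 6.75


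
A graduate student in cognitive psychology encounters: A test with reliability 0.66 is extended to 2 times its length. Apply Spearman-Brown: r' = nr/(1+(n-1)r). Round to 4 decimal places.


r_new = n*r / (1 + (n-1)*r)
Numerator = 2 * 0.66 = 1.32
Denominator = 1 + 1 * 0.66 = 1.66
r_new = 1.32 / 1.66
= 0.7952


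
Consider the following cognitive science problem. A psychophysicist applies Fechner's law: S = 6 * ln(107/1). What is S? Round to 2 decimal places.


S = 6 * ln(107/1)
I/I0 = 107.0
ln(107.0) = 4.6728
S = 6 * 4.6728
= 28.04


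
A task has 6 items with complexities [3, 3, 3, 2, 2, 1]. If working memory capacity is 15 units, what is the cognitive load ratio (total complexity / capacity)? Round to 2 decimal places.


Total complexity = 3 + 3 + 3 + 2 + 2 + 1 = 14
Load = total / capacity = 14 / 15
= 0.93


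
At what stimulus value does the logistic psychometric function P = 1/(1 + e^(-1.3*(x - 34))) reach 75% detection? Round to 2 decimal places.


At P = 0.75: 0.75 = 1/(1 + e^(-k*(x-x0)))
Solving: e^(-k*(x-x0)) = 1/3
x = x0 + ln(3)/k
ln(3) = 1.0986
x = 34 + 1.0986/1.3
= 34 + 0.8451
= 34.85


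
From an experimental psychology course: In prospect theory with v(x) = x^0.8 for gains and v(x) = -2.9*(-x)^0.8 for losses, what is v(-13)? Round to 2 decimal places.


Since x = -13 < 0, use v(x) = -lambda*(-x)^alpha
(-x) = 13
13^0.8 = 7.7831
v(-13) = -2.9 * 7.7831
= -22.57


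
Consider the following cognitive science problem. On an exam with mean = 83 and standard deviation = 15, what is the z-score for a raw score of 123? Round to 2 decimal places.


z = (X - mu) / sigma
= (123 - 83) / 15
= 40 / 15
= 2.67


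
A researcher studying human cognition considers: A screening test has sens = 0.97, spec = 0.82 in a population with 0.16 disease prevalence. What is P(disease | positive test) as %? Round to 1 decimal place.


PPV = (sens * prev) / (sens * prev + (1-spec) * (1-prev))
Numerator = 0.97 * 0.16 = 0.1552
P(positive and no disease) = (1 - spec) * (1 - prev) = (1 - 0.82) * (1 - 0.16) = 0.1512
Denominator = 0.1552 + 0.1512 = 0.3064
PPV = 0.1552 / 0.3064 = 0.506527
As percentage = 50.7


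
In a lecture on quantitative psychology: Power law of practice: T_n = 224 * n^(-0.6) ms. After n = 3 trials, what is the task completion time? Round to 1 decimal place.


T_n = 224 * 3^(-0.6)
3^(-0.6) = 0.517282
T_n = 224 * 0.517282
= 115.9 ms


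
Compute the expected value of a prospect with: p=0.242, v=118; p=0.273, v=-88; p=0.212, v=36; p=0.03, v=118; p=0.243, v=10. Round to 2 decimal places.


EU = sum(p_i * v_i)
0.242 * 118 = 28.556
0.273 * -88 = -24.024
0.212 * 36 = 7.632
0.03 * 118 = 3.54
0.243 * 10 = 2.43
EU = 28.556 + -24.024 + 7.632 + 3.54 + 2.43
= 18.13


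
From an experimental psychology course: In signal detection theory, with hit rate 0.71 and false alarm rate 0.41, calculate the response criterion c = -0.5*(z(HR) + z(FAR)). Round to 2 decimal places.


c = -0.5 * (z(HR) + z(FAR))
z(0.71) = 0.5534
z(0.41) = -0.2275
c = -0.5 * (0.5534 + -0.2275)
= -0.5 * 0.3259
= -0.16


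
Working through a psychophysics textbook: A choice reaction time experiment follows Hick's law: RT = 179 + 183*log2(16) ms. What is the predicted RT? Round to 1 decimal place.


RT = 179 + 183 * log2(16)
log2(16) = 4.0
RT = 179 + 183 * 4.0
= 179 + 732.0
= 911.0 ms


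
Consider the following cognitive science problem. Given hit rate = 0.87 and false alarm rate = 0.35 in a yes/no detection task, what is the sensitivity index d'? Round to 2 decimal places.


d' = z(HR) - z(FAR)
z(0.87) = 1.1264
z(0.35) = -0.3853
d' = 1.1264 - -0.3853
= 1.51


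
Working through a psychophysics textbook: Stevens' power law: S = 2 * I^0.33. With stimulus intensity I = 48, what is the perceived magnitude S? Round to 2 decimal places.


S = 2 * 48^0.33
48^0.33 = 3.5876
S = 2 * 3.5876
= 7.18


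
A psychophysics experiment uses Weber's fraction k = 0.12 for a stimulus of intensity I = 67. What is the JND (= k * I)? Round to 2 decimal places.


JND = k * I
JND = 0.12 * 67
= 8.04


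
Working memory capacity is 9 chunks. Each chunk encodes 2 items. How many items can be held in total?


Total items = chunks * items_per_chunk
= 9 * 2
= 18


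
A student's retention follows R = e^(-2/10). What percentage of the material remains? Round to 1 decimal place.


R = e^(-t/S)
-t/S = -2/10 = -0.2
R = e^(-0.2) = 0.818731
Percentage = 0.818731 * 100
= 81.9


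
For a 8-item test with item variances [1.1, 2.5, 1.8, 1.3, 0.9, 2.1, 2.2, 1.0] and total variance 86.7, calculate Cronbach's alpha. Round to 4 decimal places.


alpha = (k/(k-1)) * (1 - sum(s_i^2)/s_total^2)
sum(item variances) = 12.9
k/(k-1) = 8/7 = 1.142857
1 - 12.9/86.7 = 1 - 0.148789 = 0.851211
alpha = 1.142857 * 0.851211
= 0.9728


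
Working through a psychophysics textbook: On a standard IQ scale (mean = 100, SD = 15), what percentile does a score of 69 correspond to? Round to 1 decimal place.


z = (IQ - mean) / SD
z = (69 - 100) / 15 = -2.0667
Percentile = Phi(-2.0667) * 100
Phi(-2.0667) = 0.019381
= 1.9


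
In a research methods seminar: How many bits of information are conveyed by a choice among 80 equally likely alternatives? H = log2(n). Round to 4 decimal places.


H = log2(n)
H = log2(80)
= 6.3219


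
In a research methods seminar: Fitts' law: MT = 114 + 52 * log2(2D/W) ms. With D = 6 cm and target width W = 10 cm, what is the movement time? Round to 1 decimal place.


MT = 114 + 52 * log2(2*6/10)
2D/W = 1.2
log2(1.2) = 0.263
MT = 114 + 52 * 0.263
= 127.7 ms


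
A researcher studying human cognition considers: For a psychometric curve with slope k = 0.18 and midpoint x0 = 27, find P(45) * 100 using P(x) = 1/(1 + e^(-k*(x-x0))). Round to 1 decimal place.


P(x) = 1/(1 + e^(-0.18*(45 - 27)))
Exponent = -0.18 * 18 = -3.24
e^(-3.24) = 0.039164
P = 1/(1 + 0.039164) = 0.962312
Percentage = 96.2


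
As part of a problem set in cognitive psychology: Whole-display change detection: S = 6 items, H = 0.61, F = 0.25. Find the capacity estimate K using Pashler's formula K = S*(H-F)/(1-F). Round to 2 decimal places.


K = S * (H - F) / (1 - F)
H - F = 0.36
1 - F = 0.75
K = 6 * 0.36 / 0.75
= 2.88


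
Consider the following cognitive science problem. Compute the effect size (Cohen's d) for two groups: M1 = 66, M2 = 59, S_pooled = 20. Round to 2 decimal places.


Cohen's d = (M1 - M2) / S_pooled
= (66 - 59) / 20
= 7 / 20
= 0.35


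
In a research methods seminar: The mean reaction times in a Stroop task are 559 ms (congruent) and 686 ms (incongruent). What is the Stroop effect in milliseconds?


Stroop effect = RT(incongruent) - RT(congruent)
= 686 - 559
= 127 ms


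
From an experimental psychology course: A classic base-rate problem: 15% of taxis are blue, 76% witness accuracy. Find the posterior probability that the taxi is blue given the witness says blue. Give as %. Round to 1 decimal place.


P(blue | says blue) = P(says blue | blue)*P(blue) / [P(says blue | blue)*P(blue) + P(says blue | not blue)*P(not blue)]
Numerator = 0.76 * 0.15 = 0.114
False identification = 0.24 * 0.85 = 0.204
P = 0.114 / (0.114 + 0.204)
= 0.114 / 0.318
As percentage = 35.8


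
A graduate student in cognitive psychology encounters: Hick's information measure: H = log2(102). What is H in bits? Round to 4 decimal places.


H = log2(n)
H = log2(102)
= 6.6724


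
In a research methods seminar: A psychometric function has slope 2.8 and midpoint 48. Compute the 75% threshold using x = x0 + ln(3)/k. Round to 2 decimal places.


At P = 0.75: 0.75 = 1/(1 + e^(-k*(x-x0)))
Solving: e^(-k*(x-x0)) = 1/3
x = x0 + ln(3)/k
ln(3) = 1.0986
x = 48 + 1.0986/2.8
= 48 + 0.3924
= 48.39


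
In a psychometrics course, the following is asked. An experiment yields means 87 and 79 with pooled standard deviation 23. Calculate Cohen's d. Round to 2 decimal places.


Cohen's d = (M1 - M2) / S_pooled
= (87 - 79) / 23
= 8 / 23
= 0.35


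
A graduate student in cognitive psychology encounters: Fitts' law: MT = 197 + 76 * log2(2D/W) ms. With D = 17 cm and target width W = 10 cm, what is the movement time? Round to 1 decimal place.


MT = 197 + 76 * log2(2*17/10)
2D/W = 3.4
log2(3.4) = 1.7655
MT = 197 + 76 * 1.7655
= 331.2 ms


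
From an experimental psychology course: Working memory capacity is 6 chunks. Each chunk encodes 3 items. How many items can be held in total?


Total items = chunks * items_per_chunk
= 6 * 3
= 18


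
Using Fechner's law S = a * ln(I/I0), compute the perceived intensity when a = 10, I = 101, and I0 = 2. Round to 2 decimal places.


S = 10 * ln(101/2)
I/I0 = 50.5
ln(50.5) = 3.922
S = 10 * 3.922
= 39.22


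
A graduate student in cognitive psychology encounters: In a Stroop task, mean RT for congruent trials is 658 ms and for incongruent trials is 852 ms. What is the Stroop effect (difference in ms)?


Stroop effect = RT(incongruent) - RT(congruent)
= 852 - 658
= 194 ms


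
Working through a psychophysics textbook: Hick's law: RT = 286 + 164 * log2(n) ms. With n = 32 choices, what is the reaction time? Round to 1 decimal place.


RT = 286 + 164 * log2(32)
log2(32) = 5.0
RT = 286 + 164 * 5.0
= 286 + 820.0
= 1106.0 ms


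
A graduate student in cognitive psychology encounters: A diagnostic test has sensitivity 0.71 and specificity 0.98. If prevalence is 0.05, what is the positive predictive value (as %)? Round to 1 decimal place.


PPV = (sens * prev) / (sens * prev + (1-spec) * (1-prev))
Numerator = 0.71 * 0.05 = 0.0355
P(positive and no disease) = (1 - spec) * (1 - prev) = (1 - 0.98) * (1 - 0.05) = 0.019
Denominator = 0.0355 + 0.019 = 0.0545
PPV = 0.0355 / 0.0545 = 0.651376
As percentage = 65.1


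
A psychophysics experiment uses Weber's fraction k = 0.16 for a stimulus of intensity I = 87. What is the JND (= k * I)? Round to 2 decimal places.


JND = k * I
JND = 0.16 * 87
= 13.92


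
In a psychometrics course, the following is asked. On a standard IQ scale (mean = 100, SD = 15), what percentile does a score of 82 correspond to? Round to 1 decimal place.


z = (IQ - mean) / SD
z = (82 - 100) / 15 = -1.2
Percentile = Phi(-1.2) * 100
Phi(-1.2) = 0.11507
= 11.5


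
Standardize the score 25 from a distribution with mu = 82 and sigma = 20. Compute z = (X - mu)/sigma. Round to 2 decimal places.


z = (X - mu) / sigma
= (25 - 82) / 20
= -57 / 20
= -2.85


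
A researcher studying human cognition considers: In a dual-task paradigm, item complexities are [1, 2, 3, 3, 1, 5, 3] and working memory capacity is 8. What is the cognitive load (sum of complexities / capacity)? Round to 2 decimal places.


Total complexity = 1 + 2 + 3 + 3 + 1 + 5 + 3 = 18
Load = total / capacity = 18 / 8
= 2.25


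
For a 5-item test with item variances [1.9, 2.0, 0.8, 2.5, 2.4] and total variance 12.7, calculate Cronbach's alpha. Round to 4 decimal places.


alpha = (k/(k-1)) * (1 - sum(s_i^2)/s_total^2)
sum(item variances) = 9.6
k/(k-1) = 5/4 = 1.25
1 - 9.6/12.7 = 1 - 0.755906 = 0.244094
alpha = 1.25 * 0.244094
= 0.3051


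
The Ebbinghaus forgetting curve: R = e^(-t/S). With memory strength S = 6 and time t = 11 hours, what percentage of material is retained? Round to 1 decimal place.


R = e^(-t/S)
-t/S = -11/6 = -1.833333
R = e^(-1.833333) = 0.15988
Percentage = 0.15988 * 100
= 16.0


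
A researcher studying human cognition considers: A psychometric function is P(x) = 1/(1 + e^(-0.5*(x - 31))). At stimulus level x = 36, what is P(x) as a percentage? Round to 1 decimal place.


P(x) = 1/(1 + e^(-0.5*(36 - 31)))
Exponent = -0.5 * 5 = -2.5
e^(-2.5) = 0.082085
P = 1/(1 + 0.082085) = 0.924142
Percentage = 92.4


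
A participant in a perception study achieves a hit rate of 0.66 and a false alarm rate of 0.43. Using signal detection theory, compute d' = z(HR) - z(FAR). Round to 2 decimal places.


d' = z(HR) - z(FAR)
z(0.66) = 0.4125
z(0.43) = -0.1764
d' = 0.4125 - -0.1764
= 0.59


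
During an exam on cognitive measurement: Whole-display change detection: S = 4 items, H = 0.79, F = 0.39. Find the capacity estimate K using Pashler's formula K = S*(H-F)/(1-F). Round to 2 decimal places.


K = S * (H - F) / (1 - F)
H - F = 0.4
1 - F = 0.61
K = 4 * 0.4 / 0.61
= 2.62


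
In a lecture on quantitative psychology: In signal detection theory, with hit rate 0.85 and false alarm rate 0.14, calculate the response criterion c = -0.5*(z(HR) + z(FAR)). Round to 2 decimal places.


c = -0.5 * (z(HR) + z(FAR))
z(0.85) = 1.0364
z(0.14) = -1.0803
c = -0.5 * (1.0364 + -1.0803)
= -0.5 * -0.0439
= 0.02


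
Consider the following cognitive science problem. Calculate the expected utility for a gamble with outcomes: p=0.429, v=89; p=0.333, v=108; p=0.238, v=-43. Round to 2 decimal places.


EU = sum(p_i * v_i)
0.429 * 89 = 38.181
0.333 * 108 = 35.964
0.238 * -43 = -10.234
EU = 38.181 + 35.964 + -10.234
= 63.91


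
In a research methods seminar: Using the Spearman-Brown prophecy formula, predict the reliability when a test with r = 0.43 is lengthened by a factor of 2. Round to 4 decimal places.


r_new = n*r / (1 + (n-1)*r)
Numerator = 2 * 0.43 = 0.86
Denominator = 1 + 1 * 0.43 = 1.43
r_new = 0.86 / 1.43
= 0.6014


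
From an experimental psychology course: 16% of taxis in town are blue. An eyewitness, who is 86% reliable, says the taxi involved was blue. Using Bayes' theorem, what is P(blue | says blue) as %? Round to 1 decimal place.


P(blue | says blue) = P(says blue | blue)*P(blue) / [P(says blue | blue)*P(blue) + P(says blue | not blue)*P(not blue)]
Numerator = 0.86 * 0.16 = 0.1376
False identification = 0.14 * 0.84 = 0.1176
P = 0.1376 / (0.1376 + 0.1176)
= 0.1376 / 0.2552
As percentage = 53.9


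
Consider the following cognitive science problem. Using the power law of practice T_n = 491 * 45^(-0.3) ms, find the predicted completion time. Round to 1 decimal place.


T_n = 491 * 45^(-0.3)
45^(-0.3) = 0.31918
T_n = 491 * 0.31918
= 156.7 ms


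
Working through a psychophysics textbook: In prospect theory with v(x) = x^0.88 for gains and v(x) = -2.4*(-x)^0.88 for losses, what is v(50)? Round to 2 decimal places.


Since x = 50 >= 0, use v(x) = x^0.88
50^0.88 = 31.2675
v(50) = 31.27


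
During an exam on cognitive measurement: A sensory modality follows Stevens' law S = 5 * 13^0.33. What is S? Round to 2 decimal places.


S = 5 * 13^0.33
13^0.33 = 2.3313
S = 5 * 2.3313
= 11.66


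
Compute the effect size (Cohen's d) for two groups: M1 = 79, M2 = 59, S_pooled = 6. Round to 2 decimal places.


Cohen's d = (M1 - M2) / S_pooled
= (79 - 59) / 6
= 20 / 6
= 3.33


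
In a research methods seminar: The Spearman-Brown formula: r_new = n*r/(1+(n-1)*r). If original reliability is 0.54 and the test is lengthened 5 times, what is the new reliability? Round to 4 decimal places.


r_new = n*r / (1 + (n-1)*r)
Numerator = 5 * 0.54 = 2.7
Denominator = 1 + 4 * 0.54 = 3.16
r_new = 2.7 / 3.16
= 0.8544


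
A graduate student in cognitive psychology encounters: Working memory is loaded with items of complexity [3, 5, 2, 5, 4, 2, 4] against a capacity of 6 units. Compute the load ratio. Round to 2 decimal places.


Total complexity = 3 + 5 + 2 + 5 + 4 + 2 + 4 = 25
Load = total / capacity = 25 / 6
= 4.17


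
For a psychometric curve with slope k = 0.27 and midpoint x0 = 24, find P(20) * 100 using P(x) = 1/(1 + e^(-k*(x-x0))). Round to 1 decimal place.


P(x) = 1/(1 + e^(-0.27*(20 - 24)))
Exponent = -0.27 * -4 = 1.08
e^(1.08) = 2.94468
P = 1/(1 + 2.94468) = 0.253506
Percentage = 25.4


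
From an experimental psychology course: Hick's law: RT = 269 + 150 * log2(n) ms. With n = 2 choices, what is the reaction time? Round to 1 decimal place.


RT = 269 + 150 * log2(2)
log2(2) = 1.0
RT = 269 + 150 * 1.0
= 269 + 150.0
= 419.0 ms


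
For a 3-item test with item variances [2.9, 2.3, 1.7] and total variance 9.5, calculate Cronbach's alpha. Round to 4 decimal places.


alpha = (k/(k-1)) * (1 - sum(s_i^2)/s_total^2)
sum(item variances) = 6.9
k/(k-1) = 3/2 = 1.5
1 - 6.9/9.5 = 1 - 0.726316 = 0.273684
alpha = 1.5 * 0.273684
= 0.4105


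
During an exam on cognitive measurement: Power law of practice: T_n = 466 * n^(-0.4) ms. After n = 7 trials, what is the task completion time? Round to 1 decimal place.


T_n = 466 * 7^(-0.4)
7^(-0.4) = 0.459157
T_n = 466 * 0.459157
= 214.0 ms


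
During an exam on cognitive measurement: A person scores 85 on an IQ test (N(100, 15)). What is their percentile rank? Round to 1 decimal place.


z = (IQ - mean) / SD
z = (85 - 100) / 15 = -1.0
Percentile = Phi(-1.0) * 100
Phi(-1.0) = 0.158655
= 15.9


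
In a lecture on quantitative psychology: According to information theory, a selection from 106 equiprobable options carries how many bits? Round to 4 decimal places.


H = log2(n)
H = log2(106)
= 6.7279


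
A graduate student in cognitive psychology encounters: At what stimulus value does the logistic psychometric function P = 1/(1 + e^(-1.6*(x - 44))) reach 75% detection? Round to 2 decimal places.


At P = 0.75: 0.75 = 1/(1 + e^(-k*(x-x0)))
Solving: e^(-k*(x-x0)) = 1/3
x = x0 + ln(3)/k
ln(3) = 1.0986
x = 44 + 1.0986/1.6
= 44 + 0.6866
= 44.69


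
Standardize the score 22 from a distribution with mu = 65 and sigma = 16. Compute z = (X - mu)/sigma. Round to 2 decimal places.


z = (X - mu) / sigma
= (22 - 65) / 16
= -43 / 16
= -2.69


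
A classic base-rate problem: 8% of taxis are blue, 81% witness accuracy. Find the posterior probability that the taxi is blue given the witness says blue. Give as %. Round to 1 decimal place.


P(blue | says blue) = P(says blue | blue)*P(blue) / [P(says blue | blue)*P(blue) + P(says blue | not blue)*P(not blue)]
Numerator = 0.81 * 0.08 = 0.0648
False identification = 0.19 * 0.92 = 0.1748
P = 0.0648 / (0.0648 + 0.1748)
= 0.0648 / 0.2396
As percentage = 27.0


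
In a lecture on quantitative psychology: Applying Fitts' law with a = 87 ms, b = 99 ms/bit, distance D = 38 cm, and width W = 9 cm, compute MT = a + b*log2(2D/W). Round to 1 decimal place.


MT = 87 + 99 * log2(2*38/9)
2D/W = 8.444444
log2(8.444444) = 3.078
MT = 87 + 99 * 3.078
= 391.7 ms


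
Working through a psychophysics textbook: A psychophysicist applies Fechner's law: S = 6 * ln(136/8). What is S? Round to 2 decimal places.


S = 6 * ln(136/8)
I/I0 = 17.0
ln(17.0) = 2.8332
S = 6 * 2.8332
= 17.00


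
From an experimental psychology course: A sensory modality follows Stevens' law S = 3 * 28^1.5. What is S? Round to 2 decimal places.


S = 3 * 28^1.5
28^1.5 = 148.1621
S = 3 * 148.1621
= 444.49


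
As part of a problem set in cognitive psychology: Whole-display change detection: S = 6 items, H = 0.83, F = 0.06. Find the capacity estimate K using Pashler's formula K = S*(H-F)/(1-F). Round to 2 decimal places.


K = S * (H - F) / (1 - F)
H - F = 0.77
1 - F = 0.94
K = 6 * 0.77 / 0.94
= 4.91


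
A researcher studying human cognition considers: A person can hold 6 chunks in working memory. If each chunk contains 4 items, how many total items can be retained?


Total items = chunks * items_per_chunk
= 6 * 4
= 24


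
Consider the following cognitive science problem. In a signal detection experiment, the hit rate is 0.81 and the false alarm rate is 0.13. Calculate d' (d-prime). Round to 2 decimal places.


d' = z(HR) - z(FAR)
z(0.81) = 0.8779
z(0.13) = -1.1264
d' = 0.8779 - -1.1264
= 2.00


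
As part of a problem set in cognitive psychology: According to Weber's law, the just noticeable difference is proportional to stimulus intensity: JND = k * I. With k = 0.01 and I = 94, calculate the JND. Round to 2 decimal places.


JND = k * I
JND = 0.01 * 94
= 0.94


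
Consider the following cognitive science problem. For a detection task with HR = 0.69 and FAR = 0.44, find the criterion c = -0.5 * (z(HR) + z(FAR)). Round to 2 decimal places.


c = -0.5 * (z(HR) + z(FAR))
z(0.69) = 0.4959
z(0.44) = -0.151
c = -0.5 * (0.4959 + -0.151)
= -0.5 * 0.3449
= -0.17


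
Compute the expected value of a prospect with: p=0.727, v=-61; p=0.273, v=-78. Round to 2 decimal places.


EU = sum(p_i * v_i)
0.727 * -61 = -44.347
0.273 * -78 = -21.294
EU = -44.347 + -21.294
= -65.64


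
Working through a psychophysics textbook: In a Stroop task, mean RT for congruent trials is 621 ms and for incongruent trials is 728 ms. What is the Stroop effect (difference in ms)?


Stroop effect = RT(incongruent) - RT(congruent)
= 728 - 621
= 107 ms


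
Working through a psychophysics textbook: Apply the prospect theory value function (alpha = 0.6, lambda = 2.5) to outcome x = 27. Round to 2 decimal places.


Since x = 27 >= 0, use v(x) = x^0.6
27^0.6 = 7.2247
v(27) = 7.22


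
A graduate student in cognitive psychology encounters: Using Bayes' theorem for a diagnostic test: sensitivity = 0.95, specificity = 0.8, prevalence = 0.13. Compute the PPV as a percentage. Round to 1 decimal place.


PPV = (sens * prev) / (sens * prev + (1-spec) * (1-prev))
Numerator = 0.95 * 0.13 = 0.1235
P(positive and no disease) = (1 - spec) * (1 - prev) = (1 - 0.8) * (1 - 0.13) = 0.174
Denominator = 0.1235 + 0.174 = 0.2975
PPV = 0.1235 / 0.2975 = 0.415126
As percentage = 41.5


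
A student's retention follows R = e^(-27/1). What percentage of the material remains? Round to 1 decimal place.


R = e^(-t/S)
-t/S = -27/1 = -27.0
R = e^(-27.0) = 0.0
Percentage = 0.0 * 100
= 0.0


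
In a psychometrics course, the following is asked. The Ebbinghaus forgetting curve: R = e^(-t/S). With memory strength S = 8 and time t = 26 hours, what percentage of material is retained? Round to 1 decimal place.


R = e^(-t/S)
-t/S = -26/8 = -3.25
R = e^(-3.25) = 0.038774
Percentage = 0.038774 * 100
= 3.9


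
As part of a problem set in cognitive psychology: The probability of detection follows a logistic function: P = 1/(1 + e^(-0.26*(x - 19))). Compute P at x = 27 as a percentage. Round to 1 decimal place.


P(x) = 1/(1 + e^(-0.26*(27 - 19)))
Exponent = -0.26 * 8 = -2.08
e^(-2.08) = 0.12493
P = 1/(1 + 0.12493) = 0.888944
Percentage = 88.9


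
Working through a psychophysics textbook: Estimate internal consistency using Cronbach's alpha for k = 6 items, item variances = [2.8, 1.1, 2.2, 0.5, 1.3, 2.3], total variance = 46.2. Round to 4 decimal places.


alpha = (k/(k-1)) * (1 - sum(s_i^2)/s_total^2)
sum(item variances) = 10.2
k/(k-1) = 6/5 = 1.2
1 - 10.2/46.2 = 1 - 0.220779 = 0.779221
alpha = 1.2 * 0.779221
= 0.9351


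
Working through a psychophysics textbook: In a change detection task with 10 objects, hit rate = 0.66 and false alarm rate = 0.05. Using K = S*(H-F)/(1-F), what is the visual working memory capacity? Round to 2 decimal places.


K = S * (H - F) / (1 - F)
H - F = 0.61
1 - F = 0.95
K = 10 * 0.61 / 0.95
= 6.42


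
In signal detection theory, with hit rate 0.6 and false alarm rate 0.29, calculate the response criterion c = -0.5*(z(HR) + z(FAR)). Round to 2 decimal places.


c = -0.5 * (z(HR) + z(FAR))
z(0.6) = 0.2533
z(0.29) = -0.5534
c = -0.5 * (0.2533 + -0.5534)
= -0.5 * -0.3001
= 0.15


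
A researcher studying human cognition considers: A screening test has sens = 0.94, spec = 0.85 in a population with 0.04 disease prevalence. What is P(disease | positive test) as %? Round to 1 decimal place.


PPV = (sens * prev) / (sens * prev + (1-spec) * (1-prev))
Numerator = 0.94 * 0.04 = 0.0376
P(positive and no disease) = (1 - spec) * (1 - prev) = (1 - 0.85) * (1 - 0.04) = 0.144
Denominator = 0.0376 + 0.144 = 0.1816
PPV = 0.0376 / 0.1816 = 0.207048
As percentage = 20.7


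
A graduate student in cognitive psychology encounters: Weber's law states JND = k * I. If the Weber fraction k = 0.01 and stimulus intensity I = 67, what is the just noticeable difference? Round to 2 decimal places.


JND = k * I
JND = 0.01 * 67
= 0.67


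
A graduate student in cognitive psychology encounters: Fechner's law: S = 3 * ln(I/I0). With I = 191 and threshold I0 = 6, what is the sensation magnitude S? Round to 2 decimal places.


S = 3 * ln(191/6)
I/I0 = 31.833333
ln(31.833333) = 3.4605
S = 3 * 3.4605
= 10.38


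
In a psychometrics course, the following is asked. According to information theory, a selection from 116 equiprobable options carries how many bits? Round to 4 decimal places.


H = log2(n)
H = log2(116)
= 6.8580


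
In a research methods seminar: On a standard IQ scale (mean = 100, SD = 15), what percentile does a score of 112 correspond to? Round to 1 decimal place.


z = (IQ - mean) / SD
z = (112 - 100) / 15 = 0.8
Percentile = Phi(0.8) * 100
Phi(0.8) = 0.788145
= 78.8


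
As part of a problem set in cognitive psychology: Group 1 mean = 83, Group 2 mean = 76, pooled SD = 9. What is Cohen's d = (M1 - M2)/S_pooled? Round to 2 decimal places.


Cohen's d = (M1 - M2) / S_pooled
= (83 - 76) / 9
= 7 / 9
= 0.78


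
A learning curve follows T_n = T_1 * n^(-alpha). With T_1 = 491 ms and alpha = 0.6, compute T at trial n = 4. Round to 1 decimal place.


T_n = 491 * 4^(-0.6)
4^(-0.6) = 0.435275
T_n = 491 * 0.435275
= 213.7 ms


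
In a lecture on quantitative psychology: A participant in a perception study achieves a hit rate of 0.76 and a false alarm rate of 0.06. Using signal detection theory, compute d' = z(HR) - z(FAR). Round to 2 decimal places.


d' = z(HR) - z(FAR)
z(0.76) = 0.7063
z(0.06) = -1.5548
d' = 0.7063 - -1.5548
= 2.26


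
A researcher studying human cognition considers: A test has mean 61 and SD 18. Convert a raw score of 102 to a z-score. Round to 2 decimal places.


z = (X - mu) / sigma
= (102 - 61) / 18
= 41 / 18
= 2.28


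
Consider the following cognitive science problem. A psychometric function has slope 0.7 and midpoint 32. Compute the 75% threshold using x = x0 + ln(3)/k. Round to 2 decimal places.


At P = 0.75: 0.75 = 1/(1 + e^(-k*(x-x0)))
Solving: e^(-k*(x-x0)) = 1/3
x = x0 + ln(3)/k
ln(3) = 1.0986
x = 32 + 1.0986/0.7
= 32 + 1.5694
= 33.57


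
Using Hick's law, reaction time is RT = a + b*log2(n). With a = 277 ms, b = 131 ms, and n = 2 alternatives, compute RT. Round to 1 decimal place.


RT = 277 + 131 * log2(2)
log2(2) = 1.0
RT = 277 + 131 * 1.0
= 277 + 131.0
= 408.0 ms


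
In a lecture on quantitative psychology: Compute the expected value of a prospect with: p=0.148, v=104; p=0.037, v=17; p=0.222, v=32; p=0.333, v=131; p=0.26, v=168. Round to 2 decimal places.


EU = sum(p_i * v_i)
0.148 * 104 = 15.392
0.037 * 17 = 0.629
0.222 * 32 = 7.104
0.333 * 131 = 43.623
0.26 * 168 = 43.68
EU = 15.392 + 0.629 + 7.104 + 43.623 + 43.68
= 110.43


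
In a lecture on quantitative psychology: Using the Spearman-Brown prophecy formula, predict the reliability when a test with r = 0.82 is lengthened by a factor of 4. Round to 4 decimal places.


r_new = n*r / (1 + (n-1)*r)
Numerator = 4 * 0.82 = 3.28
Denominator = 1 + 3 * 0.82 = 3.46
r_new = 3.28 / 3.46
= 0.9480


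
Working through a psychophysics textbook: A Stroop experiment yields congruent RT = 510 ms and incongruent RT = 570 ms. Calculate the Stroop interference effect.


Stroop effect = RT(incongruent) - RT(congruent)
= 570 - 510
= 60 ms


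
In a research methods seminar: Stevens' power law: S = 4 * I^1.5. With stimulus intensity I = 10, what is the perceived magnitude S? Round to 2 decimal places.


S = 4 * 10^1.5
10^1.5 = 31.6228
S = 4 * 31.6228
= 126.49


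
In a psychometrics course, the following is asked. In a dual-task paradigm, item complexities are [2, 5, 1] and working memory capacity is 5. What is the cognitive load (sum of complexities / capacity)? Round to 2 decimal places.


Total complexity = 2 + 5 + 1 = 8
Load = total / capacity = 8 / 5
= 1.60


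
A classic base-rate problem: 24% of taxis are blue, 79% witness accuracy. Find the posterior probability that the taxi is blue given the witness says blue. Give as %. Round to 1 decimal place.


P(blue | says blue) = P(says blue | blue)*P(blue) / [P(says blue | blue)*P(blue) + P(says blue | not blue)*P(not blue)]
Numerator = 0.79 * 0.24 = 0.1896
False identification = 0.21 * 0.76 = 0.1596
P = 0.1896 / (0.1896 + 0.1596)
= 0.1896 / 0.3492
As percentage = 54.3


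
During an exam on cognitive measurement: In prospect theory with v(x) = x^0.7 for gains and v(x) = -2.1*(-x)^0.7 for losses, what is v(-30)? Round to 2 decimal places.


Since x = -30 < 0, use v(x) = -lambda*(-x)^alpha
(-x) = 30
30^0.7 = 10.814
v(-30) = -2.1 * 10.814
= -22.71


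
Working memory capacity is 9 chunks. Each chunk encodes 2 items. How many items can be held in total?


Total items = chunks * items_per_chunk
= 9 * 2
= 18


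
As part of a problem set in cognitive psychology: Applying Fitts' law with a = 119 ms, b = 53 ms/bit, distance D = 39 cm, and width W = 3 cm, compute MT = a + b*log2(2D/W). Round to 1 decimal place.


MT = 119 + 53 * log2(2*39/3)
2D/W = 26.0
log2(26.0) = 4.7004
MT = 119 + 53 * 4.7004
= 368.1 ms


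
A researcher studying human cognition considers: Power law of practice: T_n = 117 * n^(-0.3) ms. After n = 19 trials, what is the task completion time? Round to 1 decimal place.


T_n = 117 * 19^(-0.3)
19^(-0.3) = 0.413403
T_n = 117 * 0.413403
= 48.4 ms


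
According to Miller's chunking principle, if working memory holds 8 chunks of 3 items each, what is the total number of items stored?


Total items = chunks * items_per_chunk
= 8 * 3
= 24


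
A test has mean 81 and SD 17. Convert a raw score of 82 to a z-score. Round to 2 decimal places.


z = (X - mu) / sigma
= (82 - 81) / 17
= 1 / 17
= 0.06


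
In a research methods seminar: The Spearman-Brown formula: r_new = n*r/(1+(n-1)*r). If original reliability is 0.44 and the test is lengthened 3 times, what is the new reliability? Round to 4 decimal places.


r_new = n*r / (1 + (n-1)*r)
Numerator = 3 * 0.44 = 1.32
Denominator = 1 + 2 * 0.44 = 1.88
r_new = 1.32 / 1.88
= 0.7021


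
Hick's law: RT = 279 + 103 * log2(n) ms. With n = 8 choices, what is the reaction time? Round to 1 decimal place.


RT = 279 + 103 * log2(8)
log2(8) = 3.0
RT = 279 + 103 * 3.0
= 279 + 309.0
= 588.0 ms


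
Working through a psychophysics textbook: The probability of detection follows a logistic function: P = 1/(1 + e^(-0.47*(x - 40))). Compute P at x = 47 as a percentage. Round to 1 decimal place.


P(x) = 1/(1 + e^(-0.47*(47 - 40)))
Exponent = -0.47 * 7 = -3.29
e^(-3.29) = 0.037254
P = 1/(1 + 0.037254) = 0.964084
Percentage = 96.4


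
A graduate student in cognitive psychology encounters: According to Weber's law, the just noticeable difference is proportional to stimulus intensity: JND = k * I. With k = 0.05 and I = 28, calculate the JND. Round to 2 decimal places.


JND = k * I
JND = 0.05 * 28
= 1.40


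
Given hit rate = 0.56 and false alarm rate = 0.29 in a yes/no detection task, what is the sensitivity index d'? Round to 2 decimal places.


d' = z(HR) - z(FAR)
z(0.56) = 0.151
z(0.29) = -0.5534
d' = 0.151 - -0.5534
= 0.70


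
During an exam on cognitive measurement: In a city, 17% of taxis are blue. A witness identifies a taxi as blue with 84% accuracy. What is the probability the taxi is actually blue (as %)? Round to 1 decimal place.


P(blue | says blue) = P(says blue | blue)*P(blue) / [P(says blue | blue)*P(blue) + P(says blue | not blue)*P(not blue)]
Numerator = 0.84 * 0.17 = 0.1428
False identification = 0.16 * 0.83 = 0.1328
P = 0.1428 / (0.1428 + 0.1328)
= 0.1428 / 0.2756
As percentage = 51.8


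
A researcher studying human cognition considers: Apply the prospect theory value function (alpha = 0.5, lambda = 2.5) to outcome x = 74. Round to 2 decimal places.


Since x = 74 >= 0, use v(x) = x^0.5
74^0.5 = 8.6023
v(74) = 8.60


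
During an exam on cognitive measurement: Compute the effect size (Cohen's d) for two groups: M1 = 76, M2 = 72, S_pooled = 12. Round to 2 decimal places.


Cohen's d = (M1 - M2) / S_pooled
= (76 - 72) / 12
= 4 / 12
= 0.33


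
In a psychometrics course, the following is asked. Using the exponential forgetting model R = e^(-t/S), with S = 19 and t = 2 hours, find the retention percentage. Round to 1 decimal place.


R = e^(-t/S)
-t/S = -2/19 = -0.105263
R = e^(-0.105263) = 0.900088
Percentage = 0.900088 * 100
= 90.0


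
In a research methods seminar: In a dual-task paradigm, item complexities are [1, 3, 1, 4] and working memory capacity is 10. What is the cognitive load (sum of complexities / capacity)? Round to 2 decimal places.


Total complexity = 1 + 3 + 1 + 4 = 9
Load = total / capacity = 9 / 10
= 0.90


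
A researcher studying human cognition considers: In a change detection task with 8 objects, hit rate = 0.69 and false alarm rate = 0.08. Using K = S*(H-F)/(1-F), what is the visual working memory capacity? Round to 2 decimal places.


K = S * (H - F) / (1 - F)
H - F = 0.61
1 - F = 0.92
K = 8 * 0.61 / 0.92
= 5.30


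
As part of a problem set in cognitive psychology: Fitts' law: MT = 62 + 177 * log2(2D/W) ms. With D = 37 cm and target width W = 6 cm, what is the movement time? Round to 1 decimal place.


MT = 62 + 177 * log2(2*37/6)
2D/W = 12.333333
log2(12.333333) = 3.6245
MT = 62 + 177 * 3.6245
= 703.5 ms


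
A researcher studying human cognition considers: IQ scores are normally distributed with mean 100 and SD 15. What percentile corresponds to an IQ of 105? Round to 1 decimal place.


z = (IQ - mean) / SD
z = (105 - 100) / 15 = 0.3333
Percentile = Phi(0.3333) * 100
Phi(0.3333) = 0.630546
= 63.1
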